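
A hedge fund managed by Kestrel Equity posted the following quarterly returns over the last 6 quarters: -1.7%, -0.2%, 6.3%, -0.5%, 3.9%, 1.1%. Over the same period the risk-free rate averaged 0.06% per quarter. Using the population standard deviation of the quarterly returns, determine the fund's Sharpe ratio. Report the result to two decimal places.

0.51

μ = (-1.7 − 0.2 + 6.3 − 0.5 + 3.9 + 1.1) / 6 = 1.4833%
Σ(r − μ)² = 46.0883; population σ = √(46.0883/6) = 2.7715%
Sharpe = (μ − rf) / σ = (1.4833 − 0.06) / 2.7715 = 1.4233 / 2.7715 = 0.5135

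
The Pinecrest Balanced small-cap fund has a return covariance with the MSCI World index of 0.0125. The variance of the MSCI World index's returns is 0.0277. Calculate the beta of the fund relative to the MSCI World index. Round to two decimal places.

0.45

β = Cov(Rp, Rm) / Var(Rm) = 0.0125 / 0.0277 = 0.4513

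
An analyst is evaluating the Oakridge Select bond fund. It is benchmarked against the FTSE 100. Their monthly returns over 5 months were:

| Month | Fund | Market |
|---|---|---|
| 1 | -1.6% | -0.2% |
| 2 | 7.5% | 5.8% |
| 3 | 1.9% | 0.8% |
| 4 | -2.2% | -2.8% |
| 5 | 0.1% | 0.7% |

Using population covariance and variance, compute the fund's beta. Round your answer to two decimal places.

1.20

r̄p = 1.1400%,  r̄m = 0.8600%
Cov = Σ(rp − r̄p)(rm − r̄m) / 5 = 9.3336
Var(rm) = Σ(rm − r̄m)² / 5 = 7.7904
β = Cov / Var = 9.3336 / 7.7904 = 1.1981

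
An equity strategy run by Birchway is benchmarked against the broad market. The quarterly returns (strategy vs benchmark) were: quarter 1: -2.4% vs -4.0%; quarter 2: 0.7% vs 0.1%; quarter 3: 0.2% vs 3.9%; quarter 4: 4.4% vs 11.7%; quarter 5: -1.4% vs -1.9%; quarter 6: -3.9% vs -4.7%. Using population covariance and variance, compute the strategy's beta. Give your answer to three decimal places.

r̄p = -0.4000%,  r̄m = 0.8500%
Cov = Σ(rp − r̄p)(rm − r̄m) / 6 = 14.1600
Var(rm) = Σ(rm − r̄m)² / 6 = 31.5792
β = Cov / Var = 14.1600 / 31.5792 = 0.4484

0.448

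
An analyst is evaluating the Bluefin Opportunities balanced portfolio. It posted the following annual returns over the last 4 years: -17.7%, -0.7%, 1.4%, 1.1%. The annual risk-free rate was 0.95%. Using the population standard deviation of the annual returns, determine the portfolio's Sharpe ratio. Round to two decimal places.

μ = (-17.7 − 0.7 + 1.4 + 1.1) / 4 = -3.9750%
Σ(r − μ)² = (-17.7 − (-3.9750))² + (-0.7 − (-3.9750))² + … = 253.7475
population σ = √(253.7475 / 4) = √63.4369 = 7.9647%
Sharpe = (μ − rf) / σ = (-3.9750 − 0.95) / 7.9647 = -4.9250 / 7.9647 = -0.6184

-0.62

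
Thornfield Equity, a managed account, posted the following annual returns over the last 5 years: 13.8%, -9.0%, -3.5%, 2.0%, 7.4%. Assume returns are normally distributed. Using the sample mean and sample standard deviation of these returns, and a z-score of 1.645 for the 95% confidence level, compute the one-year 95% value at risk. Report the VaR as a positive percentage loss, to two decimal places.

μ = (13.8 − 9 − 3.5 + 2 + 7.4) / 5 = 2.1400%
Sample σ = √[Σ(r − μ)² / 4] = √[319.5520 / 4] = √79.8880 = 8.9380%
VaR = −(μ − z·σ) = −(2.1400 − 1.645 × 8.9380) = −(-12.5630) = 12.5630%

12.56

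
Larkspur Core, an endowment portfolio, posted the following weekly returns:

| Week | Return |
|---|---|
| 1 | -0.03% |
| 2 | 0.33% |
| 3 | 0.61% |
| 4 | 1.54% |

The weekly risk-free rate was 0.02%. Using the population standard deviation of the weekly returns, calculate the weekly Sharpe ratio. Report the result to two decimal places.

r̄ = (-0.03 + 0.33 + 0.61 + 1.54) / 4 = 0.6125%
Σ(r − r̄)² = (-0.03 − 0.6125)² + (0.33 − 0.6125)² + … = 1.3529
population σ = √(1.3529 / 4) = √0.3382 = 0.5815%
Sharpe = (r̄ − rf) / σ = (0.6125 − 0.02) / 0.5815 = 0.5925 / 0.5815 = 1.0189

1.02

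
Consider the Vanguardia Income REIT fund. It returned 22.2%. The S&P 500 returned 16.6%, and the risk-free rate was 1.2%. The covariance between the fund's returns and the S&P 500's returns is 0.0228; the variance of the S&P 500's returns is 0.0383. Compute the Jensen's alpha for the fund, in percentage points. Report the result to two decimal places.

β = Cov / Var = 0.0228 / 0.0383 = 0.5953
E[R] = Rf + β(Rm − Rf) = 1.2% + 0.5953 × (16.6% − 1.2%) = 10.3676%
α = Rp − E[R] = 22.2% − 10.3676% = 11.8324

11.83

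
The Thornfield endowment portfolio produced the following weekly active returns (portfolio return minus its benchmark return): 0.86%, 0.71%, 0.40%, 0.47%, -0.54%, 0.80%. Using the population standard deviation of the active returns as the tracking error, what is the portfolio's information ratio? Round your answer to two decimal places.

0.95

r̄ = (0.86 + 0.71 + 0.4 + 0.47 − 0.54 + 0.8) / 6 = 0.4500%
Population σ = √[Σ(r − r̄)² / 6] = √[1.3412 / 6] = √0.2235 = 0.4728%
IR = r̄ / tracking error = 0.4500 / 0.4728 = 0.9518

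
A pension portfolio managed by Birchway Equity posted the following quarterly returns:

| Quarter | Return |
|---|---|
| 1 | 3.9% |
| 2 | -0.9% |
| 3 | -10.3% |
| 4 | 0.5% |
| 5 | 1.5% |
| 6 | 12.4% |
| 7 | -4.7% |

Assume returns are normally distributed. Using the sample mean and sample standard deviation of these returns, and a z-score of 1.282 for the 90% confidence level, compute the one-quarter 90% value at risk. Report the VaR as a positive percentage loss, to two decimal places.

Mean return μ = 2.40 / 7 = 0.3429%
Σ(r − μ)² = (3.9 − 0.3429)² + (-0.9 − 0.3429)² + (-10.3 − 0.3429)² + … = 299.6371
σ = √[299.6371 / 6] = 7.0668%
VaR = −(μ − z·σ) = −(0.3429 − 1.282 × 7.0668) = −(-8.7167) = 8.7167%

8.72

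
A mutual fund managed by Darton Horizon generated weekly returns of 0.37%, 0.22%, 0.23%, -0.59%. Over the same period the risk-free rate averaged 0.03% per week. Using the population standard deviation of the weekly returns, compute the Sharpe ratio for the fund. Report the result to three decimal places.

0.073

Mean return r̄ = 0.230 / 4 = 0.0575%
Population std dev = √[0.5731 / 4] = 0.3785%
Sharpe = (r̄ − rf) / σ = (0.0575 − 0.03) / 0.3785 = 0.0275 / 0.3785 = 0.0727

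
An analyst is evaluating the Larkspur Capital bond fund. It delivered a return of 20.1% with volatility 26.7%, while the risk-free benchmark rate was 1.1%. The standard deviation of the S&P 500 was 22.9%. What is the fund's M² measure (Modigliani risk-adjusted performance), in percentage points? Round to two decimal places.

Sharpe = (Rp − Rf) / σp = (20.1% − 1.1%) / 26.7% = 0.7116
M² = Rf + Sharpe × σm = 1.1% + 0.7116 × 22.9% = 17.3956%

17.40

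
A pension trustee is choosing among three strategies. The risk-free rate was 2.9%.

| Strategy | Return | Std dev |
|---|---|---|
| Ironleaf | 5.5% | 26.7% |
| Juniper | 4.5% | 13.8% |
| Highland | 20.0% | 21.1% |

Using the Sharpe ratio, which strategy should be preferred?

Highland

Ironleaf: Sharpe ratio = (5.5% − 2.9%) / 26.7% = 0.097
Juniper: Sharpe ratio = (4.5% − 2.9%) / 13.8% = 0.116
Highland: Sharpe ratio = (20.0% − 2.9%) / 21.1% = 0.810
Highest: Highland (0.810).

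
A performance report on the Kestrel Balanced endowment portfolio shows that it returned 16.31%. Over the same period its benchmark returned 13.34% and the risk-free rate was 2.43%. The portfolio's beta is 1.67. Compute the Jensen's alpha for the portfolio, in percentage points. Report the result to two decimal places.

-4.34

CAPM expected return = Rf + β(Rm − Rf) = 2.43% + 1.67 × (13.34% − 2.43%) = 2.43 + 1.67 × 10.91 = 20.6497%
Jensen's α = Rp − E[R] = 16.31% − 20.6497% = -4.3397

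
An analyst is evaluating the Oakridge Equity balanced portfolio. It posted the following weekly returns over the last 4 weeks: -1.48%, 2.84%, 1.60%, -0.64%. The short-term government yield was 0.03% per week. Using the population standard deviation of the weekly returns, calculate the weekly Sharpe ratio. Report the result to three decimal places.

0.319

r̄ = (-1.48 + 2.84 + 1.6 − 0.64) / 4 = 2.320 / 4 = 0.5800%
Population σ = √[Σ(r − r̄)² / 4] = √[11.8800 / 4] = √2.9700 = 1.7234%
Sharpe = (r̄ − rf) / σ = (0.5800 − 0.03) / 1.7234 = 0.5500 / 1.7234 = 0.3191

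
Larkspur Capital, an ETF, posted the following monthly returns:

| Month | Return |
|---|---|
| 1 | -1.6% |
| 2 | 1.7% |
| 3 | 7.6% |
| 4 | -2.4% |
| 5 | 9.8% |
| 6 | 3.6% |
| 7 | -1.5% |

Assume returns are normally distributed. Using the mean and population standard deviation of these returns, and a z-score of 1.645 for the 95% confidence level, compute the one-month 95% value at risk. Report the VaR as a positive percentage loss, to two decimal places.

μ = (-1.6 + 1.7 + 7.6 − 2.4 + 9.8 + 3.6 − 1.5) / 7 = 17.20 / 7 = 2.4571%
Population σ = √[Σ(r − μ)² / 7] = √[137.9571 / 7] = √19.7082 = 4.4394%
VaR = −(μ − z·σ) = −(2.4571 − 1.645 × 4.4394) = −(-4.8457) = 4.8457%

4.85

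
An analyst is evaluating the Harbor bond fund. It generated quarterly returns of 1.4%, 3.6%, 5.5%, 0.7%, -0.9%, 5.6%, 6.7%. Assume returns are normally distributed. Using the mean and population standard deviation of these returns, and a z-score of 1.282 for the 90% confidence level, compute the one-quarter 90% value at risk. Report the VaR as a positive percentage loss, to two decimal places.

0.19

r̄ = (1.4 + 3.6 + 5.5 + 0.7 − 0.9 + 5.6 + 6.7) / 7 = 3.2286%
Σ(r − r̄)² = (1.4 − 3.2286)² + (3.6 − 3.2286)² + (5.5 − 3.2286)² + … = 49.7543
population σ = √(49.7543 / 7) = √7.1078 = 2.6660%
VaR = −(r̄ − z·σ) = −(3.2286 − 1.282 × 2.6660) = −(-0.1892) = 0.1892%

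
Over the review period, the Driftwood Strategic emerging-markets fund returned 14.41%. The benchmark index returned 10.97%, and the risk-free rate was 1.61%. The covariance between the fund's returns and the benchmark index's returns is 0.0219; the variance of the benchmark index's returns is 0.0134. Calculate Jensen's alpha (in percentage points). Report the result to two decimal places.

β = Cov / Var = 0.0219 / 0.0134 = 1.6343
E[R] = Rf + β(Rm − Rf) = 1.61% + 1.6343 × (10.97% − 1.61%) = 16.9070%
α = Rp − E[R] = 14.41% − 16.9070% = -2.4970

-2.50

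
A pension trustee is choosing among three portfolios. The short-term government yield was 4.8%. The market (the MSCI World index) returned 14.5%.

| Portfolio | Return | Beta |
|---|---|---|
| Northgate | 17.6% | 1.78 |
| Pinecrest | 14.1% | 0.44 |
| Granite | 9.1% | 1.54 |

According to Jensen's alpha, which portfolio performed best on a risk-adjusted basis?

Pinecrest

Northgate: α = 17.6% − [4.8% + 1.78 × (14.5% − 4.8%)] = -4.466
Pinecrest: α = 14.1% − [4.8% + 0.44 × (14.5% − 4.8%)] = 5.032
Granite: α = 9.1% − [4.8% + 1.54 × (14.5% − 4.8%)] = -10.638
Highest: Pinecrest (5.032).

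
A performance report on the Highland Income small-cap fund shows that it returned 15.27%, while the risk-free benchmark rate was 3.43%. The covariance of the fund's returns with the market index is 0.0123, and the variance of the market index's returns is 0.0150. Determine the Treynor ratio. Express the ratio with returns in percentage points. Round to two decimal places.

14.44

β = Cov / Var = 0.0123 / 0.0150 = 0.8200
Treynor = (Rp − Rf) / β = (15.27% − 3.43%) / 0.8200 = 11.84 / 0.8200 = 14.4390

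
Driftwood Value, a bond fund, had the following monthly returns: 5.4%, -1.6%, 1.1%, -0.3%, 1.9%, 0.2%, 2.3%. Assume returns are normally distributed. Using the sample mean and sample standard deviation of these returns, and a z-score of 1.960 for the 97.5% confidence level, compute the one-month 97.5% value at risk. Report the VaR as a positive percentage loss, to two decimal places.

3.13

r̄ = (5.4 − 1.6 + 1.1 − 0.3 + 1.9 + 0.2 + 2.3) / 7 = 1.2857%
Σ(r − r̄)² = (5.4 − 1.2857)² + (-1.6 − 1.2857)² + … = 30.3886
σ = √[30.3886 / 6] = 2.2505%
VaR = −(r̄ − z·σ) = −(1.2857 − 1.960 × 2.2505) = −(-3.1253) = 3.1253%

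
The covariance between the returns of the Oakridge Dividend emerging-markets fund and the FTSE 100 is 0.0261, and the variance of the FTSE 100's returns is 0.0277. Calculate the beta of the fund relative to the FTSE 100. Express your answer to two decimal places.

0.94

β = Cov(Rp, Rm) / Var(Rm) = 0.0261 / 0.0277 = 0.9422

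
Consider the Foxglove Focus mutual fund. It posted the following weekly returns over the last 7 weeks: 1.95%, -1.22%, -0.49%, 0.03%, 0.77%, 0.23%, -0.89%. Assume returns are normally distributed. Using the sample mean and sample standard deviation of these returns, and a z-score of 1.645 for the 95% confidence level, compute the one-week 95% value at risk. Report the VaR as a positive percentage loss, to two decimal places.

r̄ = (1.95 − 1.22 − 0.49 + 0.03 + 0.77 + 0.23 − 0.89) / 7 = 0.0543%
Σ(r − r̄)² = (1.95 − 0.0543)² + (-1.22 − 0.0543)² + (-0.49 − 0.0543)² + … = 6.9492
sample σ = √(6.9492 / 6) = √1.1582 = 1.0762%
VaR = −(r̄ − z·σ) = −(0.0543 − 1.645 × 1.0762) = −(-1.7160) = 1.7160%

1.72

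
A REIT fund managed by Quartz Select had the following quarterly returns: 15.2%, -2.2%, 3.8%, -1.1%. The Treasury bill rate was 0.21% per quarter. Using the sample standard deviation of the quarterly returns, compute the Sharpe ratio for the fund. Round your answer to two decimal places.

Mean return μ = 15.70 / 4 = 3.9250%
Sample std dev = √[189.9075 / 3] = 7.9563%
Sharpe = (μ − rf) / σ = (3.9250 − 0.21) / 7.9563 = 3.7150 / 7.9563 = 0.4669

0.47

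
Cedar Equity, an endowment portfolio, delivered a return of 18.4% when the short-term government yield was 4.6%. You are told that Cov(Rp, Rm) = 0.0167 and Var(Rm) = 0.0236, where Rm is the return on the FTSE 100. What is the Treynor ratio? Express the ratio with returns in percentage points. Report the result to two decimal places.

19.50

β = Cov / Var = 0.0167 / 0.0236 = 0.7076
Treynor = (Rp − Rf) / β = (18.4% − 4.6%) / 0.7076 = 13.80 / 0.7076 = 19.5025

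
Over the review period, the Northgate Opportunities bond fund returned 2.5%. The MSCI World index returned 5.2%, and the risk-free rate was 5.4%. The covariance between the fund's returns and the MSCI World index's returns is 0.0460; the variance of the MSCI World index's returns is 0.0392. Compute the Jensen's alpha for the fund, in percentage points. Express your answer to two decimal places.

-2.67

β = Cov / Var = 0.0460 / 0.0392 = 1.1735
E[R] = Rf + β(Rm − Rf) = 5.4% + 1.1735 × (5.2% − 5.4%) = 5.1653%
α = Rp − E[R] = 2.5% − 5.1653% = -2.6653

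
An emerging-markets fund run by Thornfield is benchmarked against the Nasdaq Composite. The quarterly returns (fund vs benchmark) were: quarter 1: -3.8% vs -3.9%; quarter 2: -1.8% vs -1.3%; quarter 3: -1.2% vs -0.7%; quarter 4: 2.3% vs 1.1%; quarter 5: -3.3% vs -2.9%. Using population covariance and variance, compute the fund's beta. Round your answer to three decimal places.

1.194

r̄p = -1.5600%,  r̄m = -1.5400%
Cov = Σ(rp − r̄p)(rm − r̄m) / 5 = 3.6176
Var(rm) = Σ(rm − r̄m)² / 5 = 3.0304
β = Cov / Var = 3.6176 / 3.0304 = 1.1938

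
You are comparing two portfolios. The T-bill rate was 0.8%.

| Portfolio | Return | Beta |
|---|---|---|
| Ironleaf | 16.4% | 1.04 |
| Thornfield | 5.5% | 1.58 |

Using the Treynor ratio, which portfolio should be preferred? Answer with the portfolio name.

Ironleaf

Ironleaf: Treynor = (16.4% − 0.8%) / 1.04 = 15.000
Thornfield: Treynor = (5.5% − 0.8%) / 1.58 = 2.975
Highest: Ironleaf (15.000).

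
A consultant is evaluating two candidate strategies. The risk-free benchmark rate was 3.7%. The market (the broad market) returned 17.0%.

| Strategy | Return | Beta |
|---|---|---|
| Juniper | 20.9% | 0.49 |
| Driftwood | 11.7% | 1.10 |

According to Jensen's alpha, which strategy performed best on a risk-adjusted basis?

Juniper: α = 20.9% − [3.7% + 0.49 × (17.0% − 3.7%)] = 10.683
Driftwood: α = 11.7% − [3.7% + 1.10 × (17.0% − 3.7%)] = -6.630
Highest: Juniper (10.683).

Juniper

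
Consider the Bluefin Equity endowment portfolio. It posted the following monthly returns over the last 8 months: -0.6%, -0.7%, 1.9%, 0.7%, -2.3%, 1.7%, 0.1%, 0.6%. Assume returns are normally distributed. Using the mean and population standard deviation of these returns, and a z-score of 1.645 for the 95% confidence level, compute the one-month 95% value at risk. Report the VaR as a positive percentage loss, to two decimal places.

1.94

r̄ = (-0.6 − 0.7 + 1.9 + 0.7 − 2.3 + 1.7 + 0.1 + 0.6) / 8 = 1.40 / 8 = 0.1750%
Σ(r − r̄)² = (-0.6 − 0.1750)² + (-0.7 − 0.1750)² + … = 13.2550
population σ = √(13.2550 / 8) = √1.6569 = 1.2872%
VaR = −(r̄ − z·σ) = −(0.1750 − 1.645 × 1.2872) = −(-1.9424) = 1.9424%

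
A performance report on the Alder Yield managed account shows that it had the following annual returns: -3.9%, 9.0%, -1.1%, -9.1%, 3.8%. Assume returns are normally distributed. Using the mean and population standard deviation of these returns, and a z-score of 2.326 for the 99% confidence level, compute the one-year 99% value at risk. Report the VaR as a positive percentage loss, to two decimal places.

μ = (-3.9 + 9 − 1.1 − 9.1 + 3.8) / 5 = -0.2600%
Population σ = √[Σ(r − μ)² / 5] = √[194.3320 / 5] = √38.8664 = 6.2343%
VaR = −(μ − z·σ) = −(-0.2600 − 2.326 × 6.2343) = −(-14.7610) = 14.7610%

14.76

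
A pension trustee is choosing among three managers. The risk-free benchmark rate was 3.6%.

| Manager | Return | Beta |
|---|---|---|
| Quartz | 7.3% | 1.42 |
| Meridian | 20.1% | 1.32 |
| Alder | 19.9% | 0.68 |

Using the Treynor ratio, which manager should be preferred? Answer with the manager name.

Alder

Quartz: Treynor = (7.3% − 3.6%) / 1.42 = 2.606
Meridian: Treynor = (20.1% − 3.6%) / 1.32 = 12.500
Alder: Treynor = (19.9% − 3.6%) / 0.68 = 23.971
Highest: Alder (23.971).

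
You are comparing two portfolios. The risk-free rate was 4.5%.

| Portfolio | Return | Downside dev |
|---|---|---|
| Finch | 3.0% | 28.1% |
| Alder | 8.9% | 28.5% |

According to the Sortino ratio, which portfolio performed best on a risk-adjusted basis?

Finch: Sortino ratio = (3.0% − 4.5%) / 28.1% = -0.053
Alder: Sortino ratio = (8.9% − 4.5%) / 28.5% = 0.154
Highest: Alder (0.154).

Alder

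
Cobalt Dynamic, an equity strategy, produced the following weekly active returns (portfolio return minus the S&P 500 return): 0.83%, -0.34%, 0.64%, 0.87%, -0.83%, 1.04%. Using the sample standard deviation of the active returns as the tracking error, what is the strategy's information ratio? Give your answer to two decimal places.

0.48

r̄ = (0.83 − 0.34 + 0.64 + 0.87 − 0.83 + 1.04) / 6 = 2.210 / 6 = 0.3683%
Σ(r − r̄)² = (0.83 − 0.3683)² + (-0.34 − 0.3683)² + (0.64 − 0.3683)² + … = 2.9275
σ = √[2.9275 / 5] = 0.7652%
IR = r̄ / tracking error = 0.3683 / 0.7652 = 0.4813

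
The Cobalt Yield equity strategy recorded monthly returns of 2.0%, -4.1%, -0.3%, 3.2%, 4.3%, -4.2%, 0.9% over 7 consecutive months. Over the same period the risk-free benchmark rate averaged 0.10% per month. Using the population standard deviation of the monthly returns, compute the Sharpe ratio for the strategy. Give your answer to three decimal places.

0.051

Mean return μ = 1.80 / 7 = 0.2571%
Σ(r − μ)² = 67.6171; population σ = √(67.6171/7) = 3.1080%
Sharpe = (μ − rf) / σ = (0.2571 − 0.1) / 3.1080 = 0.1571 / 3.1080 = 0.0505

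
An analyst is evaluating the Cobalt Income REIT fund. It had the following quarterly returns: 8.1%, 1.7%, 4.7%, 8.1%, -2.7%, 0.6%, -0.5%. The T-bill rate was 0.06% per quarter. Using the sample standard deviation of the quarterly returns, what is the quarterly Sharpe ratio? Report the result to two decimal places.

r̄ = (8.1 + 1.7 + 4.7 + 8.1 − 2.7 + 0.6 − 0.5) / 7 = 2.8571%
Sample σ = √[Σ(r − r̄)² / 6] = √[106.9571 / 6] = √17.8262 = 4.2221%
Sharpe = (r̄ − rf) / σ = (2.8571 − 0.06) / 4.2221 = 2.7971 / 4.2221 = 0.6625

0.66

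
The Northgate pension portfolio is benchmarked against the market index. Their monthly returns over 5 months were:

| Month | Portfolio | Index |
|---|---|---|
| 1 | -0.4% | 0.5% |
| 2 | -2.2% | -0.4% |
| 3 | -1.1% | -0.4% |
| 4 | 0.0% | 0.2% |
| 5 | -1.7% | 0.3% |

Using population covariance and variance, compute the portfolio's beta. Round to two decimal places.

1.19

r̄p = -1.0800%,  r̄m = 0.0400%
Cov = Σ(rp − r̄p)(rm − r̄m) / 5 = 0.1652
Var(rm) = Σ(rm − r̄m)² / 5 = 0.1384
β = Cov / Var = 0.1652 / 0.1384 = 1.1936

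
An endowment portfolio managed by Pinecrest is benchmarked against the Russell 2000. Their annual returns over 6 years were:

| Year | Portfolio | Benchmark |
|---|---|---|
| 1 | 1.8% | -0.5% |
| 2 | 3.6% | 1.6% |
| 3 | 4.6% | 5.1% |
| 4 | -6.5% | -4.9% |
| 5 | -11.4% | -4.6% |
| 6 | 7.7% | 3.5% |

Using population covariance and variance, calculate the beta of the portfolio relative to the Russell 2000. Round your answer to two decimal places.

r̄p = -0.0333%,  r̄m = 0.0333%
Cov = Σ(rp − r̄p)(rm − r̄m) / 6 = 23.2611
Var(rm) = Σ(rm − r̄m)² / 6 = 14.3722
β = Cov / Var = 23.2611 / 14.3722 = 1.6185

1.62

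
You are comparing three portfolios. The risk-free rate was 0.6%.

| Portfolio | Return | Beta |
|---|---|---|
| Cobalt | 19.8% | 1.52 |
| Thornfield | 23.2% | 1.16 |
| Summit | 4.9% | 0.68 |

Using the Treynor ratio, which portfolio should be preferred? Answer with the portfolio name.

Cobalt: Treynor = (19.8% − 0.6%) / 1.52 = 12.632
Thornfield: Treynor = (23.2% − 0.6%) / 1.16 = 19.483
Summit: Treynor = (4.9% − 0.6%) / 0.68 = 6.324
Highest: Thornfield (19.483).

Thornfield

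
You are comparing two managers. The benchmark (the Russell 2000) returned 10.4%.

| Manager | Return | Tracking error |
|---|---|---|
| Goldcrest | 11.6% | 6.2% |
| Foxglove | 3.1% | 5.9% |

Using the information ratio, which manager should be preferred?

Goldcrest

Goldcrest: IR = (11.6% − 10.4%) / 6.2% = 0.194
Foxglove: IR = (3.1% − 10.4%) / 5.9% = -1.237
Highest: Goldcrest (0.194).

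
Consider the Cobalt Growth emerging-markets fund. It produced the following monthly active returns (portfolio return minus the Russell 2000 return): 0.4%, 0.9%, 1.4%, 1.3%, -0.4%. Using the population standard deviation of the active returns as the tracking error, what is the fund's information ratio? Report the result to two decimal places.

1.09

r̄ = (0.4 + 0.9 + 1.4 + 1.3 − 0.4) / 5 = 3.60 / 5 = 0.7200%
Population std dev = √[2.1880 / 5] = 0.6615%
IR = r̄ / tracking error = 0.7200 / 0.6615 = 1.0884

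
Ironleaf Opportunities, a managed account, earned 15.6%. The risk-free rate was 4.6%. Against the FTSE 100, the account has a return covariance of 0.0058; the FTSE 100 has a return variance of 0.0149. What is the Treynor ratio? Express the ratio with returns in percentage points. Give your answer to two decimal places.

β = Cov / Var = 0.0058 / 0.0149 = 0.3893
Treynor = (Rp − Rf) / β = (15.6% − 4.6%) / 0.3893 = 11.00 / 0.3893 = 28.2558

28.26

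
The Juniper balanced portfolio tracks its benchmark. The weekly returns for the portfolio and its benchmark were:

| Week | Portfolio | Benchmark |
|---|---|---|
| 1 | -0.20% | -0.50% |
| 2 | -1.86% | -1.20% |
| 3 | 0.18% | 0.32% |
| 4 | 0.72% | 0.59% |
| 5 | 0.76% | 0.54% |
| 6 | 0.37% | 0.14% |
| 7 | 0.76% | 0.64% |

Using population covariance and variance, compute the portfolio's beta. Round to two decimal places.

1.31

r̄p = 0.1043%,  r̄m = 0.0757%
Cov = Σ(rp − r̄p)(rm − r̄m) / 7 = 0.5297
Var(rm) = Σ(rm − r̄m)² / 7 = 0.4030
β = Cov / Var = 0.5297 / 0.4030 = 1.3144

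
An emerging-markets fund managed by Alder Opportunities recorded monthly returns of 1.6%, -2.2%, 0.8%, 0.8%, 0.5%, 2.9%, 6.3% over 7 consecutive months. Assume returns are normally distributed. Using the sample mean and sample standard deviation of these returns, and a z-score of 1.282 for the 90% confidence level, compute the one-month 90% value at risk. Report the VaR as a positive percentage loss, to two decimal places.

1.81

r̄ = (1.6 − 2.2 + 0.8 + 0.8 + 0.5 + 2.9 + 6.3) / 7 = 10.70 / 7 = 1.5286%
Sample σ = √[Σ(r − r̄)² / 6] = √[40.6743 / 6] = √6.7791 = 2.6037%
VaR = −(r̄ − z·σ) = −(1.5286 − 1.282 × 2.6037) = −(-1.8093) = 1.8093%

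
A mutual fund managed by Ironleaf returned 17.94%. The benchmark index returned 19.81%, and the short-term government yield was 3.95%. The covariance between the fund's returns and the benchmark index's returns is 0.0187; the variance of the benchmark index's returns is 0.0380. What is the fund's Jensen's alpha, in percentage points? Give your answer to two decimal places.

β = Cov / Var = 0.0187 / 0.0380 = 0.4921
E[R] = Rf + β(Rm − Rf) = 3.95% + 0.4921 × (19.81% − 3.95%) = 11.7547%
α = Rp − E[R] = 17.94% − 11.7547% = 6.1853

6.19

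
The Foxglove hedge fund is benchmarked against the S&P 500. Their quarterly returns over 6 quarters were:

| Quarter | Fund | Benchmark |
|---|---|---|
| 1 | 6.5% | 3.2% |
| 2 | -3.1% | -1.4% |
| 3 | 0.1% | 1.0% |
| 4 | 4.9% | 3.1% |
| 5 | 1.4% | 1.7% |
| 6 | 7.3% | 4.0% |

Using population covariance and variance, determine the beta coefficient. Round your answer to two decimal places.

2.02

r̄p = 2.8500%,  r̄m = 1.9333%
Cov = Σ(rp − r̄p)(rm − r̄m) / 6 = 6.4917
Var(rm) = Σ(rm − r̄m)² / 6 = 3.2122
β = Cov / Var = 6.4917 / 3.2122 = 2.0210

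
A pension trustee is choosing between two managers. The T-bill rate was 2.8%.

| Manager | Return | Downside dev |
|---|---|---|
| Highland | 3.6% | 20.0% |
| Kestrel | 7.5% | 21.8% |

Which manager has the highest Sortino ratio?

Kestrel

Highland: Sortino ratio = (3.6% − 2.8%) / 20.0% = 0.040
Kestrel: Sortino ratio = (7.5% − 2.8%) / 21.8% = 0.216
Highest: Kestrel (0.216).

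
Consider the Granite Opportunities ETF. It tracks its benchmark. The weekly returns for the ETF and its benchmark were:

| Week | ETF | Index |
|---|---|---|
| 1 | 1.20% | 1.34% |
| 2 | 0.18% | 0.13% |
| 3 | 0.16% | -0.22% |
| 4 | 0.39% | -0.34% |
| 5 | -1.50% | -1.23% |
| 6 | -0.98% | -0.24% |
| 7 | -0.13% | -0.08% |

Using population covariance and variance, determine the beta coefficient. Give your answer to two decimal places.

1.00

r̄p = -0.0971%,  r̄m = -0.0914%
Cov = Σ(rp − r̄p)(rm − r̄m) / 7 = 0.4989
Var(rm) = Σ(rm − r̄m)² / 7 = 0.4993
β = Cov / Var = 0.4989 / 0.4993 = 0.9992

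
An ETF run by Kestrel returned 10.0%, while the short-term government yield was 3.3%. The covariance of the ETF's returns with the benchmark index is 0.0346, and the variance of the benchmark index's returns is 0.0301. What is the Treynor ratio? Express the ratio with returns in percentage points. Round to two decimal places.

5.83

β = Cov / Var = 0.0346 / 0.0301 = 1.1495
Treynor = (Rp − Rf) / β = (10.0% − 3.3%) / 1.1495 = 6.70 / 1.1495 = 5.8286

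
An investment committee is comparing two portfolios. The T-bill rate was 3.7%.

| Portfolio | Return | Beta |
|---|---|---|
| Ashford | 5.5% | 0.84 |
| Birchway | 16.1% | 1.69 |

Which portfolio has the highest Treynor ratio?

Ashford: Treynor = (5.5% − 3.7%) / 0.84 = 2.143
Birchway: Treynor = (16.1% − 3.7%) / 1.69 = 7.337
Highest: Birchway (7.337).

Birchway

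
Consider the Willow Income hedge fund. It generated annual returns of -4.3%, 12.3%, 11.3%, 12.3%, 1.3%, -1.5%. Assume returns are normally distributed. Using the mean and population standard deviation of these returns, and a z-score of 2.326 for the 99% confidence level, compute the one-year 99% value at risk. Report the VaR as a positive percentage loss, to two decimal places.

10.89

Mean return r̄ = 31.40 / 6 = 5.2333%
Σ(r − r̄)² = (-4.3 − 5.2333)² + (12.3 − 5.2333)² + (11.3 − 5.2333)² + … = 288.3733
population σ = √(288.3733 / 6) = √48.0622 = 6.9327%
VaR = −(r̄ − z·σ) = −(5.2333 − 2.326 × 6.9327) = −(-10.8922) = 10.8922%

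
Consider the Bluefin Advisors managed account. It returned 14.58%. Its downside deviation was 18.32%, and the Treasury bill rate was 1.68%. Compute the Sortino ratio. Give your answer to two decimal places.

0.70

Sortino = (Rp − Rf) / σd = (14.58% − 1.68%) / 18.32% = 12.90% / 18.32% = 0.7041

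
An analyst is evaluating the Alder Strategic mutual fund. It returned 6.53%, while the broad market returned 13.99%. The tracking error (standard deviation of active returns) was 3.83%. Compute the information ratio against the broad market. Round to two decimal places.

IR = (Rp − Rb) / TE = (6.53% − 13.99%) / 3.83% = -7.46% / 3.83% = -1.9478

-1.95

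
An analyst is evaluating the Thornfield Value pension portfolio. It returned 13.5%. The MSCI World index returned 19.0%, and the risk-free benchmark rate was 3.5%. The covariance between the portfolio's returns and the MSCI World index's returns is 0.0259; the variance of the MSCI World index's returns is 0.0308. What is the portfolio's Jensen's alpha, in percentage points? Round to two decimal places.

-3.03

β = Cov / Var = 0.0259 / 0.0308 = 0.8409
E[R] = Rf + β(Rm − Rf) = 3.5% + 0.8409 × (19.0% − 3.5%) = 16.5340%
α = Rp − E[R] = 13.5% − 16.5340% = -3.0340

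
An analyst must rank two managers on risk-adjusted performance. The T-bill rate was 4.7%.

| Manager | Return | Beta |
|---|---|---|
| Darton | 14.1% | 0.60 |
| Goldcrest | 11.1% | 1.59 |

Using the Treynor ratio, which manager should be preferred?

Darton: Treynor = (14.1% − 4.7%) / 0.60 = 15.667
Goldcrest: Treynor = (11.1% − 4.7%) / 1.59 = 4.025
Highest: Darton (15.667).

Darton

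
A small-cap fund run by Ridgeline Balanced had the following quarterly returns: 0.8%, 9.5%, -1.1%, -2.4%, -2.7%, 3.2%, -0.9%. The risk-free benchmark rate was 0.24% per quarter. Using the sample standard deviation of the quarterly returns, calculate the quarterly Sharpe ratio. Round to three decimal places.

r̄ = (0.8 + 9.5 − 1.1 − 2.4 − 2.7 + 3.2 − 0.9) / 7 = 6.40 / 7 = 0.9143%
Sample σ = √[Σ(r − r̄)² / 6] = √[110.3486 / 6] = √18.3914 = 4.2885%
Sharpe = (r̄ − rf) / σ = (0.9143 − 0.24) / 4.2885 = 0.6743 / 4.2885 = 0.1572

0.157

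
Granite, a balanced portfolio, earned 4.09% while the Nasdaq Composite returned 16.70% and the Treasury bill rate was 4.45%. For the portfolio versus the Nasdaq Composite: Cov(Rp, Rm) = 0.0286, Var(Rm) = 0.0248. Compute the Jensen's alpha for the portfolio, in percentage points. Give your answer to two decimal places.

-14.49

β = Cov / Var = 0.0286 / 0.0248 = 1.1532
E[R] = Rf + β(Rm − Rf) = 4.45% + 1.1532 × (16.70% − 4.45%) = 18.5767%
α = Rp − E[R] = 4.09% − 18.5767% = -14.4867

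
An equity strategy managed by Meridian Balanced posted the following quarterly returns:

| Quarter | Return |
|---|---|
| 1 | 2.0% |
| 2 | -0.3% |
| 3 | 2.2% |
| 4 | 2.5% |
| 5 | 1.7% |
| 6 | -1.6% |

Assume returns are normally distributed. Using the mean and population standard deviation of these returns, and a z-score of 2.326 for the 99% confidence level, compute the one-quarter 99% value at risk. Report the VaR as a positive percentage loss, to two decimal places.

μ = (2 − 0.3 + 2.2 + 2.5 + 1.7 − 1.6) / 6 = 6.50 / 6 = 1.0833%
Population std dev = √[13.5883 / 6] = 1.5049%
VaR = −(μ − z·σ) = −(1.0833 − 2.326 × 1.5049) = −(-2.4171) = 2.4171%

2.42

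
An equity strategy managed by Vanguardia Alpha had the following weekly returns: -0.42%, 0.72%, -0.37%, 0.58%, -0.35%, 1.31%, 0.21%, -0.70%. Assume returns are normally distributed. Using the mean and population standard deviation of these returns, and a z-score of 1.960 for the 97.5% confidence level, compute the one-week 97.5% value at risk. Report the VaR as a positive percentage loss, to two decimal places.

Mean return r̄ = 0.980 / 8 = 0.1225%
Population std dev = √[3.4208 / 8] = 0.6539%
VaR = −(r̄ − z·σ) = −(0.1225 − 1.960 × 0.6539) = −(-1.1591) = 1.1591%

1.16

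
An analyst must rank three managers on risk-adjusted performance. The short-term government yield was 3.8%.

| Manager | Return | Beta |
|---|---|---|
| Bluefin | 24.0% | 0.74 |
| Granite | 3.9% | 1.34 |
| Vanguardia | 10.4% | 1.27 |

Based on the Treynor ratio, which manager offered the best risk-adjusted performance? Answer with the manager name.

Bluefin: Treynor = (24.0% − 3.8%) / 0.74 = 27.297
Granite: Treynor = (3.9% − 3.8%) / 1.34 = 0.075
Vanguardia: Treynor = (10.4% − 3.8%) / 1.27 = 5.197
Highest: Bluefin (27.297).

Bluefin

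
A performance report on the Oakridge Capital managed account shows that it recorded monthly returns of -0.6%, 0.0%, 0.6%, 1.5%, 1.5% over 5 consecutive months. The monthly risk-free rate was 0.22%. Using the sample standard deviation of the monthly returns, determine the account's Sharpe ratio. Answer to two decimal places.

Mean return r̄ = 3.00 / 5 = 0.6000%
Σ(r − r̄)² = 3.4200; sample σ = √(3.4200/4) = 0.9247%
Sharpe = (r̄ − rf) / σ = (0.6000 − 0.22) / 0.9247 = 0.3800 / 0.9247 = 0.4109

0.41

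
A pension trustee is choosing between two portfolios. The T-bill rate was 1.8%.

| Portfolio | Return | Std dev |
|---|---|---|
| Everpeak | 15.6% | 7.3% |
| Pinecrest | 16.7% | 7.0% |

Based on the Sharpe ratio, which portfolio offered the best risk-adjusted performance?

Pinecrest

Everpeak: Sharpe ratio = (15.6% − 1.8%) / 7.3% = 1.890
Pinecrest: Sharpe ratio = (16.7% − 1.8%) / 7.0% = 2.129
Highest: Pinecrest (2.129).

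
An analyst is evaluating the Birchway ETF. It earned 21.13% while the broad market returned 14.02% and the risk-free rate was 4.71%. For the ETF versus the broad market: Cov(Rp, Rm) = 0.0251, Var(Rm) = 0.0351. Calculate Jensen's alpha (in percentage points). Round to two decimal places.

β = Cov / Var = 0.0251 / 0.0351 = 0.7151
E[R] = Rf + β(Rm − Rf) = 4.71% + 0.7151 × (14.02% − 4.71%) = 11.3676%
α = Rp − E[R] = 21.13% − 11.3676% = 9.7624

9.76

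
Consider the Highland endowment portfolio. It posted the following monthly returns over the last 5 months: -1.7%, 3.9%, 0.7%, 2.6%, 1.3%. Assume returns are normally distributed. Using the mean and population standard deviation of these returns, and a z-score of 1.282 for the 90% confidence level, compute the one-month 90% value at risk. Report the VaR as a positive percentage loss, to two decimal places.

1.06

r̄ = (-1.7 + 3.9 + 0.7 + 2.6 + 1.3) / 5 = 6.80 / 5 = 1.3600%
Σ(r − r̄)² = (-1.7 − 1.3600)² + (3.9 − 1.3600)² + (0.7 − 1.3600)² + … = 17.7920
σ = √[17.7920 / 5] = 1.8864%
VaR = −(r̄ − z·σ) = −(1.3600 − 1.282 × 1.8864) = −(-1.0584) = 1.0584%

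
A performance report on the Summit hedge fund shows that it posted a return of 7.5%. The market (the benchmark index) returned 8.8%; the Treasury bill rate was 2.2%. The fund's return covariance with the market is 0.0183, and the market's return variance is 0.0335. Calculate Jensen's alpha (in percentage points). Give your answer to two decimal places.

1.69

β = Cov / Var = 0.0183 / 0.0335 = 0.5463
E[R] = Rf + β(Rm − Rf) = 2.2% + 0.5463 × (8.8% − 2.2%) = 5.8056%
α = Rp − E[R] = 7.5% − 5.8056% = 1.6944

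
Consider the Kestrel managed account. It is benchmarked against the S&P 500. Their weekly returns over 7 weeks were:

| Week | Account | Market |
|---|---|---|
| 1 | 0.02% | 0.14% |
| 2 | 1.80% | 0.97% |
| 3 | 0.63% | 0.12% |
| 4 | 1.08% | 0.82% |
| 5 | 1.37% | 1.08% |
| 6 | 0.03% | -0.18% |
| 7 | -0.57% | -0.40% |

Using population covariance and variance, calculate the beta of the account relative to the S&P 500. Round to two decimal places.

r̄p = 0.6229%,  r̄m = 0.3643%
Cov = Σ(rp − r̄p)(rm − r̄m) / 7 = 0.4034
Var(rm) = Σ(rm − r̄m)² / 7 = 0.2967
β = Cov / Var = 0.4034 / 0.2967 = 1.3596

1.36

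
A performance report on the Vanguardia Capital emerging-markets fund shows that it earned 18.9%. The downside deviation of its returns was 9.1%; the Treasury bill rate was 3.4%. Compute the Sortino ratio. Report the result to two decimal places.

Sortino = (Rp − Rf) / σd = (18.9% − 3.4%) / 9.1% = 15.50% / 9.1% = 1.7033

1.70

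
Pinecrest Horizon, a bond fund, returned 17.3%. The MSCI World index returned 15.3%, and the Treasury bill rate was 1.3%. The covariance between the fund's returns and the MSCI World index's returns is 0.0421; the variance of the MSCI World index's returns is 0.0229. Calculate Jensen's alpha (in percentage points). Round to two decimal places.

-9.74

β = Cov / Var = 0.0421 / 0.0229 = 1.8384
E[R] = Rf + β(Rm − Rf) = 1.3% + 1.8384 × (15.3% − 1.3%) = 27.0376%
α = Rp − E[R] = 17.3% − 27.0376% = -9.7376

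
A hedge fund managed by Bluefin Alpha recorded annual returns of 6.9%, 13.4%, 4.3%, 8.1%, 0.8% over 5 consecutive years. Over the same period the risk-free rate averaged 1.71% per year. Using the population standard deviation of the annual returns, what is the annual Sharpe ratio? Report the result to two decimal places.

1.19

Mean return r̄ = 33.50 / 5 = 6.7000%
Population std dev = √[87.4600 / 5] = 4.1823%
Sharpe = (r̄ − rf) / σ = (6.7000 − 1.71) / 4.1823 = 4.9900 / 4.1823 = 1.1931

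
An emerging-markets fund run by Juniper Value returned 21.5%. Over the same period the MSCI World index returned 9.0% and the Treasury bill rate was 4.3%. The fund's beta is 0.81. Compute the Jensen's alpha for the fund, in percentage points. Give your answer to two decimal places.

CAPM expected return = Rf + β(Rm − Rf) = 4.3% + 0.81 × (9.0% − 4.3%) = 4.3 + 0.81 × 4.70 = 8.1070%
Jensen's α = Rp − E[R] = 21.5% − 8.1070% = 13.3930

13.39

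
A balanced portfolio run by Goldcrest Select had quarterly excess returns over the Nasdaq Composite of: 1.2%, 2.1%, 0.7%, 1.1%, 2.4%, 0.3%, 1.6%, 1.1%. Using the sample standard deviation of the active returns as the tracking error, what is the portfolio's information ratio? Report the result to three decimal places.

1.886

r̄ = (1.2 + 2.1 + 0.7 + 1.1 + 2.4 + 0.3 + 1.6 + 1.1) / 8 = 1.3125%
Σ(r − r̄)² = (1.2 − 1.3125)² + (2.1 − 1.3125)² + … = 3.3888
σ = √[3.3888 / 7] = 0.6958%
IR = r̄ / tracking error = 1.3125 / 0.6958 = 1.8863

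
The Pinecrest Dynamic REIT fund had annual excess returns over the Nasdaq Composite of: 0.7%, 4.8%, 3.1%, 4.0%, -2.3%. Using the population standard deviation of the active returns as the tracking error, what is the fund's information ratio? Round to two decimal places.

0.80

r̄ = (0.7 + 4.8 + 3.1 + 4 − 2.3) / 5 = 10.30 / 5 = 2.0600%
Σ(r − r̄)² = 33.2120; population σ = √(33.2120/5) = 2.5773%
IR = r̄ / tracking error = 2.0600 / 2.5773 = 0.7993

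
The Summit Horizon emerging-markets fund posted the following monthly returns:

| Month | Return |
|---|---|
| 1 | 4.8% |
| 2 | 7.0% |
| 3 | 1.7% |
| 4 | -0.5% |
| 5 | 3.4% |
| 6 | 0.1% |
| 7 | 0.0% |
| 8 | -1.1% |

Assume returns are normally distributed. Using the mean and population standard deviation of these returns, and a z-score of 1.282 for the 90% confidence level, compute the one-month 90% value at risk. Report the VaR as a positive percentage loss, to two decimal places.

1.54

μ = (4.8 + 7 + 1.7 − 0.5 + 3.4 + 0.1 + 0 − 1.1) / 8 = 1.9250%
Population std dev = √[58.3150 / 8] = 2.6999%
VaR = −(μ − z·σ) = −(1.9250 − 1.282 × 2.6999) = −(-1.5363) = 1.5363%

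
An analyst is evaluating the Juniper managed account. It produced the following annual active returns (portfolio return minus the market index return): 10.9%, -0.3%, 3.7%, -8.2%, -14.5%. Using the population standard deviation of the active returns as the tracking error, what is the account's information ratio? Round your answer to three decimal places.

r̄ = (10.9 − 0.3 + 3.7 − 8.2 − 14.5) / 5 = -1.6800%
Σ(r − r̄)² = (10.9 − (-1.6800))² + (-0.3 − (-1.6800))² + (3.7 − (-1.6800))² + … = 395.9680
σ = √[395.9680 / 5] = 8.8991%
IR = r̄ / tracking error = -1.6800 / 8.8991 = -0.1888

-0.189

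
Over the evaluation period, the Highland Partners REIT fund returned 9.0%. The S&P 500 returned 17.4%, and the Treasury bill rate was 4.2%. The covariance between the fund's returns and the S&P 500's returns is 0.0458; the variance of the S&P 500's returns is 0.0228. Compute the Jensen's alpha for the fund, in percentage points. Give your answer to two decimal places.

β = Cov / Var = 0.0458 / 0.0228 = 2.0088
E[R] = Rf + β(Rm − Rf) = 4.2% + 2.0088 × (17.4% − 4.2%) = 30.7162%
α = Rp − E[R] = 9.0% − 30.7162% = -21.7162

-21.72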